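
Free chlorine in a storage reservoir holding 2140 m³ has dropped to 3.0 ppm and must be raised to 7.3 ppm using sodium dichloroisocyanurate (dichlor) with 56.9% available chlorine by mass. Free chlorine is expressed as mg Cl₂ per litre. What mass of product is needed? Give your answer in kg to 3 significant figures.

16.2 kg

Volume: 2140 m³ = 2,140,000 L.
Chlorine deficit: 7.3 − 3.0 = 4.3 ppm = 4.3 mg/L as Cl₂.
Cl₂ equivalent needed: 4.3 mg/L × 2,140,000 L = 9,202,000 mg = 9202 g.
Product at 56.9% available chlorine: 9202 / 0.569 = 16,170 g.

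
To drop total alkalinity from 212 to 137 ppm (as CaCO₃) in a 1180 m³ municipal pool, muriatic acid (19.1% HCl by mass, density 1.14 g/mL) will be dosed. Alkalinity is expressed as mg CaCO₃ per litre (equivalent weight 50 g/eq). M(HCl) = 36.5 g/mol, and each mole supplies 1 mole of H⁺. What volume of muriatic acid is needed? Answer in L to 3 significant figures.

297 L

Volume: 1180 m³ = 1,180,000 L.
Alkalinity to neutralize: (212 − 137) = 75 mg/L as CaCO₃ × 1,180,000 L = 88,500 g as CaCO₃.
Equivalents of H⁺ required: 88,500 ÷ 50 g/eq = 1770 eq = 1770 mol HCl.
Mass of HCl: 1770 × 36.5 = 64,600 g.
Mass of 19.1% solution: 64,600 / 0.191 = 338,200 g.
Volume: 338,200 g ÷ 1.14 g/mL = 296,700 mL.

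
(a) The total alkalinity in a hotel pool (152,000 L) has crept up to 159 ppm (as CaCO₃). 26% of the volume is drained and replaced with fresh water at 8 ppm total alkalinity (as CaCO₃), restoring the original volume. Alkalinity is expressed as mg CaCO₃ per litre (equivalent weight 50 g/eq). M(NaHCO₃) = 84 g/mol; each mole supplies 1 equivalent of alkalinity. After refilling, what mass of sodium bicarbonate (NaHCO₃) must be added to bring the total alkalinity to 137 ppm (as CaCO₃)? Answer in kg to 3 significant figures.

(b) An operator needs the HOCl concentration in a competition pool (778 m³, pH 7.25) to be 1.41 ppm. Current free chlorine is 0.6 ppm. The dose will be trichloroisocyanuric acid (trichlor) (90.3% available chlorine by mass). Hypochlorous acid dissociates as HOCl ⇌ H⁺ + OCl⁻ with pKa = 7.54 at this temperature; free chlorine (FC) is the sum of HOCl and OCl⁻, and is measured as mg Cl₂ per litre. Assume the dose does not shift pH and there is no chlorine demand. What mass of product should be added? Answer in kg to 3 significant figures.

(a) After draining 26% and refilling: 159 × 0.74 + 8 × 0.26 = 119.74 ppm.
(a) Deficit to target: 137 − 119.74 = 17.26 mg/L.
(a) As CaCO₃: 17.26 mg/L × 152,000 L = 2624 g; ÷ 50 g/eq ÷ 1 = 52.47 mol NaHCO₃.
(a) Mass: 52.47 × 84 = 4408 g.

(b) Volume: 778 m³ = 778,000 L.
(b) [OCl⁻]/[HOCl] = 10^(pH − pKa) = 10^(7.25 − 7.54) = 0.5129; fraction as HOCl = 1/(1 + 0.5129) = 0.661.
(b) Free chlorine required for 1.41 ppm HOCl: 1.41 / 0.661 = 2.133 ppm.
(b) FC to add: 2.133 − 0.6 = 1.533 mg/L as Cl₂.
(b) Cl₂ equivalent: 1.533 mg/L × 778,000 L = 1193 g.
(b) Product at 90.3% available Cl: 1193 / 0.903 = 1321 g.

(a) 4.41 kg; (b) 1.32 kg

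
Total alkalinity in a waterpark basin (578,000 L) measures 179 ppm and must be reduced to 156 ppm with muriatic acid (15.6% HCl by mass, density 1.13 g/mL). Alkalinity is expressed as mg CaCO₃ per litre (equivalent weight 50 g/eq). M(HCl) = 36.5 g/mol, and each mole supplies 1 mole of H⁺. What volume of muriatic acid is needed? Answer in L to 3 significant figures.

55.1 L

Alkalinity to neutralize: (179 − 156) = 23 mg/L as CaCO₃ × 578,000 L = 13,290 g as CaCO₃.
Equivalents of H⁺ required: 13,290 ÷ 50 g/eq = 265.9 eq = 265.9 mol HCl.
Mass of HCl: 265.9 × 36.5 = 9705 g.
Mass of 15.6% solution: 9705 / 0.156 = 62,210 g.
Volume: 62,210 g ÷ 1.13 g/mL = 55,050 mL.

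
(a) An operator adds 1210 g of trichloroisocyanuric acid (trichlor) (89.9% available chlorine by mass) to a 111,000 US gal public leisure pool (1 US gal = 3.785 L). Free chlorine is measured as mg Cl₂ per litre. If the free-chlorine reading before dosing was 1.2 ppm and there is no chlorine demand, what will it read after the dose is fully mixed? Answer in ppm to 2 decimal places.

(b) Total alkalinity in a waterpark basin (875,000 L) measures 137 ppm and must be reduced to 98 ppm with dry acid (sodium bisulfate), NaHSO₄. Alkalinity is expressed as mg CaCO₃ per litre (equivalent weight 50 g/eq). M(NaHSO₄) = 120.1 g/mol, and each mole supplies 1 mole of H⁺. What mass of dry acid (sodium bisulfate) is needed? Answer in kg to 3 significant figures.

(a) 3.79 ppm; (b) 82.0 kg

(a) Volume: 111,000 US gal × 3.785 L/gal = 420,135 L.
(a) Available chlorine delivered: 1210 g × 0.899 = 1088 g as Cl₂.
(a) Concentration rise: 1088 g / 420,135 L = 2.589 mg/L = 2.59 ppm.
(a) Final FC: 1.2 + 2.59 = 3.79 ppm.

(b) Alkalinity to neutralize: (137 − 98) = 39 mg/L as CaCO₃ × 875,000 L = 34,120 g as CaCO₃.
(b) Equivalents of H⁺ required: 34,120 ÷ 50 g/eq = 682.5 eq = 682.5 mol NaHSO₄.
(b) Mass of NaHSO₄: 682.5 × 120.1 = 81,970 g.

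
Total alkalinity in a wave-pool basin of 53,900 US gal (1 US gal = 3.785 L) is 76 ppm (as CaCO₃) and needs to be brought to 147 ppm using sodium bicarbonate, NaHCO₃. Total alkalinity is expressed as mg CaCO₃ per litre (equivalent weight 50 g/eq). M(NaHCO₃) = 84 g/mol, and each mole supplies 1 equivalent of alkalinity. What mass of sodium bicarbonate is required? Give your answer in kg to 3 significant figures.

24.3 kg

Volume: 53,900 US gal × 3.785 L/gal = 204,012 L.
Alkalinity to add: (147 − 76) = 71 mg/L as CaCO₃ × 204,012 L = 14,480 g as CaCO₃.
Equivalents: 14,480 g ÷ 50 g/eq = 289.7 eq.
NaHCO₃ supplies 1 eq per mole → 289.7 mol.
Mass: 289.7 mol × 84 g/mol = 24,330 g.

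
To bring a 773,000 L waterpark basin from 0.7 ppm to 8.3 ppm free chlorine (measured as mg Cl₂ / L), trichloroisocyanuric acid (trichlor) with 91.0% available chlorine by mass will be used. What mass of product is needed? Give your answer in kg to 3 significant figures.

6.46 kg

Chlorine deficit: 8.3 − 0.7 = 7.6 ppm = 7.6 mg/L as Cl₂.
Cl₂ equivalent needed: 7.6 mg/L × 773,000 L = 5,875,000 mg = 5875 g.
Product at 91.0% available chlorine: 5875 / 0.91 = 6456 g.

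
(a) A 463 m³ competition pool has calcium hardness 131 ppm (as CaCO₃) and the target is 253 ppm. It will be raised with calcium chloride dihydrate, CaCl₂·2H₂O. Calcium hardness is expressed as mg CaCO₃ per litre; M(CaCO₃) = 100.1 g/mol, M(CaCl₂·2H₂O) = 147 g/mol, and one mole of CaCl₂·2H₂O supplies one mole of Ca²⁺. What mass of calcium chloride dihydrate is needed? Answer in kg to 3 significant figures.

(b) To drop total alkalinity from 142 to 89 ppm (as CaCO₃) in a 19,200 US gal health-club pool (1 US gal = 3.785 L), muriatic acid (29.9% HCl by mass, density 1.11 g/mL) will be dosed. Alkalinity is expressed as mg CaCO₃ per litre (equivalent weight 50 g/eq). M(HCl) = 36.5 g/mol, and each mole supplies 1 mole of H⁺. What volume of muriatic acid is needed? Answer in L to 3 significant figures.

(a) 83.0 kg; (b) 8.47 L

(a) Volume: 463 m³ = 463,000 L.
(a) Hardness to add: (253 − 131) = 122 mg/L as CaCO₃ × 463,000 L = 56,490 g as CaCO₃.
(a) Moles of Ca²⁺ (1 mol Ca²⁺ ≡ 1 mol CaCO₃): 56,490 / 100.1 g/mol = 564.3 mol.
(a) Mass of CaCl₂·2H₂O: 564.3 × 147 = 82,950 g.

(b) Volume: 19,200 US gal × 3.785 L/gal = 72,672 L.
(b) Alkalinity to neutralize: (142 − 89) = 53 mg/L as CaCO₃ × 72,672 L = 3852 g as CaCO₃.
(b) Equivalents of H⁺ required: 3852 ÷ 50 g/eq = 77.03 eq = 77.03 mol HCl.
(b) Mass of HCl: 77.03 × 36.5 = 2812 g.
(b) Mass of 29.9% solution: 2812 / 0.299 = 9404 g.
(b) Volume: 9404 g ÷ 1.11 g/mL = 8472 mL.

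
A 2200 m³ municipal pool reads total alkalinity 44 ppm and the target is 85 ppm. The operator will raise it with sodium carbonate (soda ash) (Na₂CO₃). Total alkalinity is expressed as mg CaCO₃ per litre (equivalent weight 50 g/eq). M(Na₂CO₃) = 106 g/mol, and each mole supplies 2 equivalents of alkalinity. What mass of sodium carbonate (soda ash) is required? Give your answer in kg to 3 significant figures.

Volume: 2200 m³ = 2,200,000 L.
Alkalinity to add: (85 − 44) = 41 mg/L as CaCO₃ × 2,200,000 L = 90,200 g as CaCO₃.
Equivalents: 90,200 g ÷ 50 g/eq = 1804 eq.
Each mole of Na₂CO₃ supplies 2 eq, so 1804 / 2 = 902 mol.
Mass: 902 mol × 106 g/mol = 95,610 g.

95.6 kg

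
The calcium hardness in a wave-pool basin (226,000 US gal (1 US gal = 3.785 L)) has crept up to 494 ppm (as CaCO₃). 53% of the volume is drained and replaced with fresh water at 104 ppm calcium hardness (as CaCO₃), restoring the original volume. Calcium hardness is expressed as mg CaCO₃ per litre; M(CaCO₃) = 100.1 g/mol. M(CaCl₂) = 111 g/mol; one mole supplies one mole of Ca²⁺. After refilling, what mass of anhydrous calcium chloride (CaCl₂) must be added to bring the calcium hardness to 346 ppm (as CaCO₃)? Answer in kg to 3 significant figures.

55.7 kg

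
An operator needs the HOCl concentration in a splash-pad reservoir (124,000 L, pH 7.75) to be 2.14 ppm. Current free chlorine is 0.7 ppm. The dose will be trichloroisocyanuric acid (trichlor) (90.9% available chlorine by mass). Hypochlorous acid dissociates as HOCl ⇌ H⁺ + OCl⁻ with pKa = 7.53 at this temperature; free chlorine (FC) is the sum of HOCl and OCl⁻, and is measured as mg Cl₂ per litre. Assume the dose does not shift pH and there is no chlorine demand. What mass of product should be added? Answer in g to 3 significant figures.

[OCl⁻]/[HOCl] = 10^(pH − pKa) = 10^(7.75 − 7.53) = 1.66; fraction as HOCl = 1/(1 + 1.66) = 0.376.
Free chlorine required for 2.14 ppm HOCl: 2.14 / 0.376 = 5.692 ppm.
FC to add: 5.692 − 0.7 = 4.992 mg/L as Cl₂.
Cl₂ equivalent: 4.992 mg/L × 124,000 L = 618.9 g.
Product at 90.9% available Cl: 618.9 / 0.909 = 680.9 g.

681 g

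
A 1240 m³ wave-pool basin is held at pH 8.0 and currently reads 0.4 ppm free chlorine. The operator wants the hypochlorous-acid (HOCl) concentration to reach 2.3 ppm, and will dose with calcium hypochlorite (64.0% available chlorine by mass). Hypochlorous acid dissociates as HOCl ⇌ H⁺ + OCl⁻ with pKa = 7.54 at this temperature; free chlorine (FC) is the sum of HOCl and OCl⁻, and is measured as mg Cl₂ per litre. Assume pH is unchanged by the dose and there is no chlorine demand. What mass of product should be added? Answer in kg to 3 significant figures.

Volume: 1240 m³ = 1,240,000 L.
[OCl⁻]/[HOCl] = 10^(pH − pKa) = 10^(8.0 − 7.54) = 2.884; fraction as HOCl = 1/(1 + 2.884) = 0.2575.
Free chlorine required for 2.3 ppm HOCl: 2.3 / 0.2575 = 8.933 ppm.
FC to add: 8.933 − 0.4 = 8.533 mg/L as Cl₂.
Cl₂ equivalent: 8.533 mg/L × 1,240,000 L = 10,580 g.
Product at 64.0% available Cl: 10,580 / 0.64 = 16,530 g.

16.5 kg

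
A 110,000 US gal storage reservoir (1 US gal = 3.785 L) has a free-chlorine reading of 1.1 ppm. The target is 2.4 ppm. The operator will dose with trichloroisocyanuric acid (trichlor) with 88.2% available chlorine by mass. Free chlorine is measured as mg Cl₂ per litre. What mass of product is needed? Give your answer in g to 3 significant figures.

614 g

Volume: 110,000 US gal × 3.785 L/gal = 416,350 L.
Chlorine deficit: 2.4 − 1.1 = 1.3 ppm = 1.3 mg/L as Cl₂.
Cl₂ equivalent needed: 1.3 mg/L × 416,350 L = 541,300 mg = 541.3 g.
Product at 88.2% available chlorine: 541.3 / 0.882 = 613.7 g.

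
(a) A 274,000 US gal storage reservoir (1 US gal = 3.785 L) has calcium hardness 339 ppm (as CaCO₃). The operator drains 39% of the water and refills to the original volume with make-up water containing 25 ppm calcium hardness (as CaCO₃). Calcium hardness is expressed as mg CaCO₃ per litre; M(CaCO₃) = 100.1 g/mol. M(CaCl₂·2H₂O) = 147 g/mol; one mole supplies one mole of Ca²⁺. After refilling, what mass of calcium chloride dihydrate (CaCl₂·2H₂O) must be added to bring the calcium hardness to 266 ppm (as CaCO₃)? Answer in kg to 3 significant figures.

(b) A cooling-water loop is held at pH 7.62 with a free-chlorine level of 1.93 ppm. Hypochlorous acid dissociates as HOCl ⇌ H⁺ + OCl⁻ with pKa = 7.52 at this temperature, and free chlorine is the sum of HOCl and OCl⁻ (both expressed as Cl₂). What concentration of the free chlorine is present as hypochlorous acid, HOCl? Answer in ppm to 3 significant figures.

(a) Volume: 274,000 US gal × 3.785 L/gal = 1,037,090 L.
(a) After draining 39% and refilling: 339 × 0.61 + 25 × 0.39 = 216.54 ppm.
(a) Deficit to target: 266 − 216.54 = 49.46 mg/L.
(a) As CaCO₃: 49.46 mg/L × 1,037,090 L = 51,290 g; ÷ 100.1 = 512.4 mol Ca²⁺.
(a) Mass: 512.4 × 147 = 75,330 g.

(b) [OCl⁻]/[HOCl] = 10^(pH − pKa) = 10^(7.62 − 7.52) = 10^0.10 = 1.259.
(b) Fraction as HOCl = 1 / (1 + 1.259) = 0.4427.
(b) HOCl = 0.4427 × 1.93 ppm = 0.8544 ppm.

(a) 75.3 kg; (b) 0.854 ppm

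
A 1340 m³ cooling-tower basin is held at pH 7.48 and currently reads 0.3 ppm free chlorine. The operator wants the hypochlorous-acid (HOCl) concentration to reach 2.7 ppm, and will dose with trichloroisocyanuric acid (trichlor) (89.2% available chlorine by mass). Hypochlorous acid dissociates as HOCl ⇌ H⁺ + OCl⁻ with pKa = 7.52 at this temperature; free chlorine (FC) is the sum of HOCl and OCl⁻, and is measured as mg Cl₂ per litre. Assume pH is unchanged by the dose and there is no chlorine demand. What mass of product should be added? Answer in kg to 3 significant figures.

7.30 kg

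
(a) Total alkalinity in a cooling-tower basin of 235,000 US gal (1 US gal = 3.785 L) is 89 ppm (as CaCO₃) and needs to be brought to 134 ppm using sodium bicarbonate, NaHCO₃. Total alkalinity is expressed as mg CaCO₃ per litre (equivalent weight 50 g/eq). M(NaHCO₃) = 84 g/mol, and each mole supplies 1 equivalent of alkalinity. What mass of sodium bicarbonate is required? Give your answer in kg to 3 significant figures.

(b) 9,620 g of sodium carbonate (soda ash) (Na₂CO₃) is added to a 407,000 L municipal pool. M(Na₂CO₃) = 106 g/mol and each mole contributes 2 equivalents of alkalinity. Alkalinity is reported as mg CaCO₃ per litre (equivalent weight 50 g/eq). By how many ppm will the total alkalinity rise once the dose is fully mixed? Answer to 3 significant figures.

(a) 67.2 kg; (b) 22.3 ppm

(a) Volume: 235,000 US gal × 3.785 L/gal = 889,475 L.
(a) Alkalinity to add: (134 − 89) = 45 mg/L as CaCO₃ × 889,475 L = 40,030 g as CaCO₃.
(a) Equivalents: 40,030 g ÷ 50 g/eq = 800.5 eq.
(a) NaHCO₃ supplies 1 eq per mole → 800.5 mol.
(a) Mass: 800.5 mol × 84 g/mol = 67,240 g.

(b) Moles of Na₂CO₃: 9,620 g ÷ 106 g/mol = 90.75 mol → 181.5 eq of alkalinity.
(b) As CaCO₃: 181.5 eq × 50 g/eq = 9075 g.
(b) Rise: 9075 g / 407,000 L × 1000 = 22.3 mg/L.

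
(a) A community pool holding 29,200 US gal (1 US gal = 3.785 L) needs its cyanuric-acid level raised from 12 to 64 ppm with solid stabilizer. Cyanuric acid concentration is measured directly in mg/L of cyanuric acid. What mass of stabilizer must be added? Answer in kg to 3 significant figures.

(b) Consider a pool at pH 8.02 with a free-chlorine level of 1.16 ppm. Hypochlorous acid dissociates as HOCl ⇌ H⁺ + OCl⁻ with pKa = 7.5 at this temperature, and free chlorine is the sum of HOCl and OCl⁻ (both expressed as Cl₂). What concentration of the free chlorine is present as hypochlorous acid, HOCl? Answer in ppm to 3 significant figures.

(a) 5.75 kg; (b) 0.269 ppm

(a) Volume: 29,200 US gal × 3.785 L/gal = 110,522 L.
(a) CYA to add: (64 − 12) = 52 mg/L × 110,522 L = 5747 g cyanuric acid.

(b) [OCl⁻]/[HOCl] = 10^(pH − pKa) = 10^(8.02 − 7.5) = 10^0.52 = 3.311.
(b) Fraction as HOCl = 1 / (1 + 3.311) = 0.2319.
(b) HOCl = 0.2319 × 1.16 ppm = 0.2691 ppm.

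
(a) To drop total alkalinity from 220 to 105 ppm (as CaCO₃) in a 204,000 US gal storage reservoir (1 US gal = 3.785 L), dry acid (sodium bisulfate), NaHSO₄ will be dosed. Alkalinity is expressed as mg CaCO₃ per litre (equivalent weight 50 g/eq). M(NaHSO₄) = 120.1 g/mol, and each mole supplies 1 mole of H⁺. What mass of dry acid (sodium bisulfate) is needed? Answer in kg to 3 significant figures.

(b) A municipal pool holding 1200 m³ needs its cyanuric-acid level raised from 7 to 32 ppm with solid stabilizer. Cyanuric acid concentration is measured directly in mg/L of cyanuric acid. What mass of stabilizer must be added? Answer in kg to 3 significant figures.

(a) 213 kg; (b) 30.0 kg

(a) Volume: 204,000 US gal × 3.785 L/gal = 772,140 L.
(a) Alkalinity to neutralize: (220 − 105) = 115 mg/L as CaCO₃ × 772,140 L = 88,800 g as CaCO₃.
(a) Equivalents of H⁺ required: 88,800 ÷ 50 g/eq = 1776 eq = 1776 mol NaHSO₄.
(a) Mass of NaHSO₄: 1776 × 120.1 = 213,300 g.

(b) Volume: 1200 m³ = 1,200,000 L.
(b) CYA to add: (32 − 7) = 25 mg/L × 1,200,000 L = 30,000 g cyanuric acid.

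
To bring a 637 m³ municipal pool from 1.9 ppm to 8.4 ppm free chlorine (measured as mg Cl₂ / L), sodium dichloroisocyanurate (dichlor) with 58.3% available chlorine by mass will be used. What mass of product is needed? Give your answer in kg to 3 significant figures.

7.10 kg

Volume: 637 m³ = 637,000 L.
Chlorine deficit: 8.4 − 1.9 = 6.5 ppm = 6.5 mg/L as Cl₂.
Cl₂ equivalent needed: 6.5 mg/L × 637,000 L = 4,140,000 mg = 4140 g.
Product at 58.3% available chlorine: 4140 / 0.583 = 7102 g.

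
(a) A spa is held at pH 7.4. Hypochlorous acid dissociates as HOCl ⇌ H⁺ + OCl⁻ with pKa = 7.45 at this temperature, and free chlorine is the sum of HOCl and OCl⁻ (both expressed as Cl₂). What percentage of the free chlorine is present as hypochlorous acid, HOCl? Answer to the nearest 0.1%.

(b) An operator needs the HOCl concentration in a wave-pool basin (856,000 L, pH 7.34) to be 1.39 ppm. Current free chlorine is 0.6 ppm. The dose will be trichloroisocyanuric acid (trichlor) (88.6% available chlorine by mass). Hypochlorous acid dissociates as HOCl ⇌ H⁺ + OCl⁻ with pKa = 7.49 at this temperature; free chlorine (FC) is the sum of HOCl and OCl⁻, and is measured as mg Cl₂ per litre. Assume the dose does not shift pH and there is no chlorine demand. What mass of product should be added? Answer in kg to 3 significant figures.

(a) 52.9%; (b) 1.71 kg

(a) [OCl⁻]/[HOCl] = 10^(pH − pKa) = 10^(7.4 − 7.45) = 10^-0.05 = 0.8913.
(a) Fraction as HOCl = 1 / (1 + 0.8913) = 0.5288.

(b) [OCl⁻]/[HOCl] = 10^(pH − pKa) = 10^(7.34 − 7.49) = 0.7079; fraction as HOCl = 1/(1 + 0.7079) = 0.5855.
(b) Free chlorine required for 1.39 ppm HOCl: 1.39 / 0.5855 = 2.374 ppm.
(b) FC to add: 2.374 − 0.6 = 1.774 mg/L as Cl₂.
(b) Cl₂ equivalent: 1.774 mg/L × 856,000 L = 1519 g.
(b) Product at 88.6% available Cl: 1519 / 0.886 = 1714 g.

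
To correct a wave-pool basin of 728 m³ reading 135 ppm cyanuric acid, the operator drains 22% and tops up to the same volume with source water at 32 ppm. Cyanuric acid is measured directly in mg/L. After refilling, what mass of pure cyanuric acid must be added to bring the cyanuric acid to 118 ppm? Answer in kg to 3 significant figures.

Volume: 728 m³ = 728,000 L.
After draining 22% and refilling: 135 × 0.78 + 32 × 0.22 = 112.34 ppm.
Deficit to target: 118 − 112.34 = 5.66 mg/L.
Mass: 5.66 mg/L × 728,000 L = 4120 g cyanuric acid.

4.12 kg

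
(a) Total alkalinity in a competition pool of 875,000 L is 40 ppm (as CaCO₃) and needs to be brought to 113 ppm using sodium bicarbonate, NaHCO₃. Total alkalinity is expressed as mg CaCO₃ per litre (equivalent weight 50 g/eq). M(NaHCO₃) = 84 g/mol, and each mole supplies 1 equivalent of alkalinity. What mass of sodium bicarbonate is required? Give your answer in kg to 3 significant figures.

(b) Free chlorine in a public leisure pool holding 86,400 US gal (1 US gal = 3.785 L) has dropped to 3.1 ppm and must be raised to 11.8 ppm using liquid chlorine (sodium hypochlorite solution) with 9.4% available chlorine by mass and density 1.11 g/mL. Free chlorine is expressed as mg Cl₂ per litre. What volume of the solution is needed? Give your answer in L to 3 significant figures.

(a) Alkalinity to add: (113 − 40) = 73 mg/L as CaCO₃ × 875,000 L = 63,880 g as CaCO₃.
(a) Equivalents: 63,880 g ÷ 50 g/eq = 1278 eq.
(a) NaHCO₃ supplies 1 eq per mole → 1278 mol.
(a) Mass: 1278 mol × 84 g/mol = 107,300 g.

(b) Volume: 86,400 US gal × 3.785 L/gal = 327,024 L.
(b) Chlorine deficit: 11.8 − 3.1 = 8.7 ppm = 8.7 mg/L as Cl₂.
(b) Cl₂ equivalent needed: 8.7 mg/L × 327,024 L = 2,845,000 mg = 2845 g.
(b) Product at 9.4% available chlorine: 2845 / 0.094 = 30,270 g.
(b) Volume at density 1.11 g/mL: 30,270 g ÷ 1.11 g/mL = 27,270 mL.

(a) 107 kg; (b) 27.3 L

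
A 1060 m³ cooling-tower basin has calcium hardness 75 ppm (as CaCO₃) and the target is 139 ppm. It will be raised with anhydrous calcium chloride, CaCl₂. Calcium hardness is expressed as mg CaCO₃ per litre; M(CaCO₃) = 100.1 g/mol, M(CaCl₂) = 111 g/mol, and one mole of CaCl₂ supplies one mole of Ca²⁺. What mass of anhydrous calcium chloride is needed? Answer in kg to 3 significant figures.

Volume: 1060 m³ = 1,060,000 L.
Hardness to add: (139 − 75) = 64 mg/L as CaCO₃ × 1,060,000 L = 67,840 g as CaCO₃.
Moles of Ca²⁺ (1 mol Ca²⁺ ≡ 1 mol CaCO₃): 67,840 / 100.1 g/mol = 677.7 mol.
Mass of CaCl₂: 677.7 × 111 = 75,230 g.

75.2 kg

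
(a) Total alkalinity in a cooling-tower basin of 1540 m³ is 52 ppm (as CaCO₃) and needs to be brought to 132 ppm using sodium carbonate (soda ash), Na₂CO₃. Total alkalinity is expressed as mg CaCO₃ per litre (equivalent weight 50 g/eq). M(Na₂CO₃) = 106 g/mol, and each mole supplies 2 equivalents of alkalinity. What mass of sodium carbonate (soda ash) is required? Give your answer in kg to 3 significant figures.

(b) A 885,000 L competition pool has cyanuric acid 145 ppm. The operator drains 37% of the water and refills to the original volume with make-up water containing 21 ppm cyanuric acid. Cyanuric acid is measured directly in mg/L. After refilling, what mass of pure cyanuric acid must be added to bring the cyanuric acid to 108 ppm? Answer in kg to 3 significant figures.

(a) Volume: 1540 m³ = 1,540,000 L.
(a) Alkalinity to add: (132 − 52) = 80 mg/L as CaCO₃ × 1,540,000 L = 123,200 g as CaCO₃.
(a) Equivalents: 123,200 g ÷ 50 g/eq = 2464 eq.
(a) Each mole of Na₂CO₃ supplies 2 eq, so 2464 / 2 = 1232 mol.
(a) Mass: 1232 mol × 106 g/mol = 130,600 g.

(b) After draining 37% and refilling: 145 × 0.63 + 21 × 0.37 = 99.12 ppm.
(b) Deficit to target: 108 − 99.12 = 8.88 mg/L.
(b) Mass: 8.88 mg/L × 885,000 L = 7859 g cyanuric acid.

(a) 131 kg; (b) 7.86 kg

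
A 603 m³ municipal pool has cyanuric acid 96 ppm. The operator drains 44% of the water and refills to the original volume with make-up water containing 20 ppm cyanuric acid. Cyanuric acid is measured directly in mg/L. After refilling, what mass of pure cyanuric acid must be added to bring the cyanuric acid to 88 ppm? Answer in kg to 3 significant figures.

15.3 kg

Volume: 603 m³ = 603,000 L.
After draining 44% and refilling: 96 × 0.56 + 20 × 0.44 = 62.56 ppm.
Deficit to target: 88 − 62.56 = 25.44 mg/L.
Mass: 25.44 mg/L × 603,000 L = 15,340 g cyanuric acid.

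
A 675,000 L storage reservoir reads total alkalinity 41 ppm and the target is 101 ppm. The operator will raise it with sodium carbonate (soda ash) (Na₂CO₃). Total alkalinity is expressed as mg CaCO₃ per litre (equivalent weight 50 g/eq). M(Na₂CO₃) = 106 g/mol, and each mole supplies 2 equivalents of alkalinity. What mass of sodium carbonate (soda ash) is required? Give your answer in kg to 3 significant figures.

42.9 kg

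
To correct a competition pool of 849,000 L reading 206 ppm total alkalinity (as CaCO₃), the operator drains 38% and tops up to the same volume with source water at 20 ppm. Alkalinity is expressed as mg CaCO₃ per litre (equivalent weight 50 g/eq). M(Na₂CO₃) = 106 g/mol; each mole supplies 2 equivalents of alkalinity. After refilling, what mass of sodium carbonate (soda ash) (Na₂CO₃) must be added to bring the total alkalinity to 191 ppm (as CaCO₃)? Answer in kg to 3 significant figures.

After draining 38% and refilling: 206 × 0.62 + 20 × 0.38 = 135.32 ppm.
Deficit to target: 191 − 135.32 = 55.68 mg/L.
As CaCO₃: 55.68 mg/L × 849,000 L = 47,270 g; ÷ 50 g/eq ÷ 2 = 472.7 mol Na₂CO₃.
Mass: 472.7 × 106 = 50,110 g.

50.1 kg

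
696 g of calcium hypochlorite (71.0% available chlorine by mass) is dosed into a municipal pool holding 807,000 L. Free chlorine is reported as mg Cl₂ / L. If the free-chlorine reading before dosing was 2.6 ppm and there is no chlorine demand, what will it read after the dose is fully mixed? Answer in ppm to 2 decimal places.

Available chlorine delivered: 696 g × 0.71 = 494.2 g as Cl₂.
Concentration rise: 494.2 g / 807,000 L = 0.6123 mg/L = 0.61 ppm.
Final FC: 2.6 + 0.61 = 3.21 ppm.

3.21 ppm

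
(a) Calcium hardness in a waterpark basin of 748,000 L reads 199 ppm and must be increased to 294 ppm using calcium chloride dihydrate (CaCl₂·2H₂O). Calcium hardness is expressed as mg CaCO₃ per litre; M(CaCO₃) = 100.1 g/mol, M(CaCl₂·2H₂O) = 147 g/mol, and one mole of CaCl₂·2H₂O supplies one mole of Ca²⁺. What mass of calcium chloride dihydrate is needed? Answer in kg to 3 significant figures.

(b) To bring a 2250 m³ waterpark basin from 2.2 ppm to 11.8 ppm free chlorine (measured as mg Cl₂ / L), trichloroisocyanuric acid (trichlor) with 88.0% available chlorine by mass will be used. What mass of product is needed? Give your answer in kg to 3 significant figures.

(a) Hardness to add: (294 − 199) = 95 mg/L as CaCO₃ × 748,000 L = 71,060 g as CaCO₃.
(a) Moles of Ca²⁺ (1 mol Ca²⁺ ≡ 1 mol CaCO₃): 71,060 / 100.1 g/mol = 709.9 mol.
(a) Mass of CaCl₂·2H₂O: 709.9 × 147 = 104,400 g.

(b) Volume: 2250 m³ = 2,250,000 L.
(b) Chlorine deficit: 11.8 − 2.2 = 9.6 ppm = 9.6 mg/L as Cl₂.
(b) Cl₂ equivalent needed: 9.6 mg/L × 2,250,000 L = 21,600,000 mg = 21,600 g.
(b) Product at 88.0% available chlorine: 21,600 / 0.88 = 24,550 g.

(a) 104 kg; (b) 24.5 kg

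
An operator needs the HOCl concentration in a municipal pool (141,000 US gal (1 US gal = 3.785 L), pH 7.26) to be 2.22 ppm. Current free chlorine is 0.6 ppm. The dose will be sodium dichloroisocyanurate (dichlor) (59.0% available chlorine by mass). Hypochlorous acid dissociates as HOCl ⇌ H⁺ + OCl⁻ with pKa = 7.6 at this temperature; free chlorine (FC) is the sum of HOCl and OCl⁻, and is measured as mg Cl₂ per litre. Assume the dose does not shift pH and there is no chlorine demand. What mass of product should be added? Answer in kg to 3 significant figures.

Volume: 141,000 US gal × 3.785 L/gal = 533,685 L.
[OCl⁻]/[HOCl] = 10^(pH − pKa) = 10^(7.26 − 7.6) = 0.4571; fraction as HOCl = 1/(1 + 0.4571) = 0.6863.
Free chlorine required for 2.22 ppm HOCl: 2.22 / 0.6863 = 3.235 ppm.
FC to add: 3.235 − 0.6 = 2.635 mg/L as Cl₂.
Cl₂ equivalent: 2.635 mg/L × 533,685 L = 1406 g.
Product at 59.0% available Cl: 1406 / 0.59 = 2383 g.

2.38 kg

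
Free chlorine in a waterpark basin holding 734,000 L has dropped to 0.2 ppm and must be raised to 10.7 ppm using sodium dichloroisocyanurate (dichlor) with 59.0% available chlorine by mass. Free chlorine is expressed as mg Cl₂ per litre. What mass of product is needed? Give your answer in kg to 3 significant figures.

Chlorine deficit: 10.7 − 0.2 = 10.5 ppm = 10.5 mg/L as Cl₂.
Cl₂ equivalent needed: 10.5 mg/L × 734,000 L = 7,707,000 mg = 7707 g.
Product at 59.0% available chlorine: 7707 / 0.59 = 13,060 g.

13.1 kg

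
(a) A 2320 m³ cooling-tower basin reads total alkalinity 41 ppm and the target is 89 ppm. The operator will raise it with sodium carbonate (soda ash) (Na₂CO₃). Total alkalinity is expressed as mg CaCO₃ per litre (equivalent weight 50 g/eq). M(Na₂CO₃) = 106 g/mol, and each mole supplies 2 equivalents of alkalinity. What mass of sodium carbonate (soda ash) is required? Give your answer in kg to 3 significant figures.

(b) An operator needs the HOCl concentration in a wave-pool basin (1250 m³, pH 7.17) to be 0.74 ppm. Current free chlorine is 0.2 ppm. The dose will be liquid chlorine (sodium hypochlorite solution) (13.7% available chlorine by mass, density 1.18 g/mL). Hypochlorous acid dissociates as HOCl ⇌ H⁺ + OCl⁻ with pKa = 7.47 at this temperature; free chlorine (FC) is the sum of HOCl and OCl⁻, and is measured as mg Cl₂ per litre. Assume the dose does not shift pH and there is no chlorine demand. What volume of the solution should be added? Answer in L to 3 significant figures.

(a) 118 kg; (b) 7.04 L

(a) Volume: 2320 m³ = 2,320,000 L.
(a) Alkalinity to add: (89 − 41) = 48 mg/L as CaCO₃ × 2,320,000 L = 111,400 g as CaCO₃.
(a) Equivalents: 111,400 g ÷ 50 g/eq = 2227 eq.
(a) Each mole of Na₂CO₃ supplies 2 eq, so 2227 / 2 = 1114 mol.
(a) Mass: 1114 mol × 106 g/mol = 118,000 g.

(b) Volume: 1250 m³ = 1,250,000 L.
(b) [OCl⁻]/[HOCl] = 10^(pH − pKa) = 10^(7.17 − 7.47) = 0.5012; fraction as HOCl = 1/(1 + 0.5012) = 0.6661.
(b) Free chlorine required for 0.74 ppm HOCl: 0.74 / 0.6661 = 1.111 ppm.
(b) FC to add: 1.111 − 0.2 = 0.9109 mg/L as Cl₂.
(b) Cl₂ equivalent: 0.9109 mg/L × 1,250,000 L = 1139 g.
(b) Product at 13.7% available Cl: 1139 / 0.137 = 8311 g.
(b) Volume: 8311 g ÷ 1.18 g/mL = 7043 mL.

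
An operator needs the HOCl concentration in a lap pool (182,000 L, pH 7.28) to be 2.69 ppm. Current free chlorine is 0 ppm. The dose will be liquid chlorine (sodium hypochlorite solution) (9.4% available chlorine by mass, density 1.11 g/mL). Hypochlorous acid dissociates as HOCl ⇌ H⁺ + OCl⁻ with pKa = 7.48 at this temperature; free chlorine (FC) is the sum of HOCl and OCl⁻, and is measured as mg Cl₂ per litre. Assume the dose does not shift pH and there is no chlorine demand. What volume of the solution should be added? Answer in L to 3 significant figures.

7.65 L

[OCl⁻]/[HOCl] = 10^(pH − pKa) = 10^(7.28 − 7.48) = 0.631; fraction as HOCl = 1/(1 + 0.631) = 0.6131.
Free chlorine required for 2.69 ppm HOCl: 2.69 / 0.6131 = 4.387 ppm.
FC to add: 4.387 − 0 = 4.387 mg/L as Cl₂.
Cl₂ equivalent: 4.387 mg/L × 182,000 L = 798.5 g.
Product at 9.4% available Cl: 798.5 / 0.094 = 8495 g.
Volume: 8495 g ÷ 1.11 g/mL = 7653 mL.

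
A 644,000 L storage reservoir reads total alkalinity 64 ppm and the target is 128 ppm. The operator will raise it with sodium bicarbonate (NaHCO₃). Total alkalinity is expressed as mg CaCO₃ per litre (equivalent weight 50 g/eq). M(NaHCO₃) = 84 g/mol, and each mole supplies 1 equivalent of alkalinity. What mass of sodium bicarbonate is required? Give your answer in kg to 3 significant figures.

69.2 kg

Alkalinity to add: (128 − 64) = 64 mg/L as CaCO₃ × 644,000 L = 41,220 g as CaCO₃.
Equivalents: 41,220 g ÷ 50 g/eq = 824.3 eq.
NaHCO₃ supplies 1 eq per mole → 824.3 mol.
Mass: 824.3 mol × 84 g/mol = 69,240 g.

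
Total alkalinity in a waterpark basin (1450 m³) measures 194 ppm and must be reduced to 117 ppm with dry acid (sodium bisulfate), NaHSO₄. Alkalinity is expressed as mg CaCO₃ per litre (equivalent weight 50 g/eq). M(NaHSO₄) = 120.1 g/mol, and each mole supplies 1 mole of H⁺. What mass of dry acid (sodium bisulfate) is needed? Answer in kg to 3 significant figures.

268 kg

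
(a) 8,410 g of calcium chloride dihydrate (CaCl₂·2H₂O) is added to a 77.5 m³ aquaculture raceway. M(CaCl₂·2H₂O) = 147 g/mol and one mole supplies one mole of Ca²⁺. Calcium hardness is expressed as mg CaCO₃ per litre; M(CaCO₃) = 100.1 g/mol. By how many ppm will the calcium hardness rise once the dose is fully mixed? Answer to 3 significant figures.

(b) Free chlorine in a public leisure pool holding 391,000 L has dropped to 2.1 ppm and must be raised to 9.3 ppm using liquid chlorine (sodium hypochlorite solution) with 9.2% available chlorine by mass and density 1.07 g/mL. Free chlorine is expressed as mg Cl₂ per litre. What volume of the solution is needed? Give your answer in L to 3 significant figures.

(a) 73.9 ppm; (b) 28.6 L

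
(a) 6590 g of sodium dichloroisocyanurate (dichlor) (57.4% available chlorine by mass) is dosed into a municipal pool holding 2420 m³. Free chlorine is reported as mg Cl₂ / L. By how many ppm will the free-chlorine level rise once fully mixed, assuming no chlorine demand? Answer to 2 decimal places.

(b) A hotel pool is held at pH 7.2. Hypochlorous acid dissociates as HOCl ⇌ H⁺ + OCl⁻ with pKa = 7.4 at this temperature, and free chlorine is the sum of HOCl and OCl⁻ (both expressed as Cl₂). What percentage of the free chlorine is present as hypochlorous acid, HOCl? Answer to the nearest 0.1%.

(a) Volume: 2420 m³ = 2,420,000 L.
(a) Available chlorine delivered: 6590 g × 0.574 = 3783 g as Cl₂.
(a) Concentration rise: 3783 g / 2,420,000 L = 1.563 mg/L = 1.56 ppm.

(b) [OCl⁻]/[HOCl] = 10^(pH − pKa) = 10^(7.2 − 7.4) = 10^-0.20 = 0.631.
(b) Fraction as HOCl = 1 / (1 + 0.631) = 0.6131.

(a) 1.56 ppm; (b) 61.3%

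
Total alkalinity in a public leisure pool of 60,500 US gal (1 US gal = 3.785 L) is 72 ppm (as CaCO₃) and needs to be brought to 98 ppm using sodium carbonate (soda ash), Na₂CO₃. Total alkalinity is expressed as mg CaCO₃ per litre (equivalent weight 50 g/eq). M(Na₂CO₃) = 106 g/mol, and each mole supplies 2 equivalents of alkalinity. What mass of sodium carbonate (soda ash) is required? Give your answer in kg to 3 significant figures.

6.31 kg

Volume: 60,500 US gal × 3.785 L/gal = 228,992 L.
Alkalinity to add: (98 − 72) = 26 mg/L as CaCO₃ × 228,992 L = 5954 g as CaCO₃.
Equivalents: 5954 g ÷ 50 g/eq = 119.1 eq.
Each mole of Na₂CO₃ supplies 2 eq, so 119.1 / 2 = 59.54 mol.
Mass: 59.54 mol × 106 g/mol = 6311 g.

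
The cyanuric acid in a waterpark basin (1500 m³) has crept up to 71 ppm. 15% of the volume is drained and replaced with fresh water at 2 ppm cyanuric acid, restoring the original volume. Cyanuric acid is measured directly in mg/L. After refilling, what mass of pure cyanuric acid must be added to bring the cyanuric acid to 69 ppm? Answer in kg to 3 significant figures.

12.5 kg

Volume: 1500 m³ = 1,500,000 L.
After draining 15% and refilling: 71 × 0.85 + 2 × 0.15 = 60.65 ppm.
Deficit to target: 69 − 60.65 = 8.35 mg/L.
Mass: 8.35 mg/L × 1,500,000 L = 12,530 g cyanuric acid.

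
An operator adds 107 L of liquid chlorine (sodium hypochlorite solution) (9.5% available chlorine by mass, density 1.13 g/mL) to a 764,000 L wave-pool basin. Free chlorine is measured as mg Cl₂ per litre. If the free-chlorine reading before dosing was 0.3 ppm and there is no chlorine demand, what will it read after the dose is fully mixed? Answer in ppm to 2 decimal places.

Mass of solution: 107 L × 1000 mL/L × 1.13 g/mL = 120,900 g.
Available chlorine delivered: 120,900 g × 0.095 = 11,490 g as Cl₂.
Concentration rise: 11,490 g / 764,000 L = 15.03 mg/L = 15.03 ppm.
Final FC: 0.3 + 15.03 = 15.33 ppm.

15.33 ppm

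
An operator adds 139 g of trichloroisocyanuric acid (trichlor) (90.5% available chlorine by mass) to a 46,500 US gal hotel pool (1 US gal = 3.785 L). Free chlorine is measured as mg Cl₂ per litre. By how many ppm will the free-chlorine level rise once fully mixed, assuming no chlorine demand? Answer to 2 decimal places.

0.71 ppm

Volume: 46,500 US gal × 3.785 L/gal = 176,002 L.
Available chlorine delivered: 139 g × 0.905 = 125.8 g as Cl₂.
Concentration rise: 125.8 g / 176,002 L = 0.7147 mg/L = 0.71 ppm.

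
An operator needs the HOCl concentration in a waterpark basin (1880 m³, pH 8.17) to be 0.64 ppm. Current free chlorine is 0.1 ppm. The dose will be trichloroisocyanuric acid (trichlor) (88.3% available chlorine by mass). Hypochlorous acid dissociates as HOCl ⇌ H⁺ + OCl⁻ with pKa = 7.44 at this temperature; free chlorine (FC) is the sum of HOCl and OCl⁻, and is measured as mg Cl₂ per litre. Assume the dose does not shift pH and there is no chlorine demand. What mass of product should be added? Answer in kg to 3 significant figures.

8.47 kg

Volume: 1880 m³ = 1,880,000 L.
[OCl⁻]/[HOCl] = 10^(pH − pKa) = 10^(8.17 − 7.44) = 5.37; fraction as HOCl = 1/(1 + 5.37) = 0.157.
Free chlorine required for 0.64 ppm HOCl: 0.64 / 0.157 = 4.077 ppm.
FC to add: 4.077 − 0.1 = 3.977 mg/L as Cl₂.
Cl₂ equivalent: 3.977 mg/L × 1,880,000 L = 7477 g.
Product at 88.3% available Cl: 7477 / 0.883 = 8467 g.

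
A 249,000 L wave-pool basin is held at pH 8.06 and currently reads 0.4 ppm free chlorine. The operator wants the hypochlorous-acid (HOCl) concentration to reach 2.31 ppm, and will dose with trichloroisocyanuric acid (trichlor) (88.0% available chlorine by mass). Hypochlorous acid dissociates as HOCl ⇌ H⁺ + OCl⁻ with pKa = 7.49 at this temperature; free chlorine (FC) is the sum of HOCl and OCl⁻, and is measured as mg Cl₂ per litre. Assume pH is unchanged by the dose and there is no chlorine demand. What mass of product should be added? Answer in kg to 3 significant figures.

[OCl⁻]/[HOCl] = 10^(pH − pKa) = 10^(8.06 − 7.49) = 3.715; fraction as HOCl = 1/(1 + 3.715) = 0.2121.
Free chlorine required for 2.31 ppm HOCl: 2.31 / 0.2121 = 10.89 ppm.
FC to add: 10.89 − 0.4 = 10.49 mg/L as Cl₂.
Cl₂ equivalent: 10.49 mg/L × 249,000 L = 2613 g.
Product at 88.0% available Cl: 2613 / 0.88 = 2969 g.

2.97 kg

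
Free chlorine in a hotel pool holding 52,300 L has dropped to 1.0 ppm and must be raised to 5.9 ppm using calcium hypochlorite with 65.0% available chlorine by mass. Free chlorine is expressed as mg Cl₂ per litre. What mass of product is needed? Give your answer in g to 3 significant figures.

394 g

Chlorine deficit: 5.9 − 1.0 = 4.9 ppm = 4.9 mg/L as Cl₂.
Cl₂ equivalent needed: 4.9 mg/L × 52,300 L = 256,300 mg = 256.3 g.
Product at 65.0% available chlorine: 256.3 / 0.65 = 394.3 g.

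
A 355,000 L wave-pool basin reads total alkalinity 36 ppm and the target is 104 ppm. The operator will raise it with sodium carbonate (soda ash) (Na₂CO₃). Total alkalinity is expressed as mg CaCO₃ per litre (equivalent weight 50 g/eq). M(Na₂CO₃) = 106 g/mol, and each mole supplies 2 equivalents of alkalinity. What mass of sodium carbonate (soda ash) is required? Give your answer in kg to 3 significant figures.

25.6 kg

Alkalinity to add: (104 − 36) = 68 mg/L as CaCO₃ × 355,000 L = 24,140 g as CaCO₃.
Equivalents: 24,140 g ÷ 50 g/eq = 482.8 eq.
Each mole of Na₂CO₃ supplies 2 eq, so 482.8 / 2 = 241.4 mol.
Mass: 241.4 mol × 106 g/mol = 25,590 g.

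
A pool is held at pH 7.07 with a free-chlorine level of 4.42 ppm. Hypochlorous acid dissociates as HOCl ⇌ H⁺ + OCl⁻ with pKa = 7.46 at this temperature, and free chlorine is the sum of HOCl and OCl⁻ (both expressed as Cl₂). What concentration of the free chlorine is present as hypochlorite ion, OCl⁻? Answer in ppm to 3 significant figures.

1.28 ppm

[OCl⁻]/[HOCl] = 10^(pH − pKa) = 10^(7.07 − 7.46) = 10^-0.39 = 0.4074.
Fraction as HOCl = 1 / (1 + 0.4074) = 0.7105.
OCl⁻ = (1 − 0.7105) × 4.42 ppm = 1.279 ppm.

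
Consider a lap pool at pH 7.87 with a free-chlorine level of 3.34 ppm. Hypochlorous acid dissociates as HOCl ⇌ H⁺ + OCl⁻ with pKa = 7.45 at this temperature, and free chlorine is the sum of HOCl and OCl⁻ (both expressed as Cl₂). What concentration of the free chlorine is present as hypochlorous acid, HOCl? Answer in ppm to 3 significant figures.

0.920 ppm

[OCl⁻]/[HOCl] = 10^(pH − pKa) = 10^(7.87 − 7.45) = 10^0.42 = 2.63.
Fraction as HOCl = 1 / (1 + 2.63) = 0.2755.
HOCl = 0.2755 × 3.34 ppm = 0.92 ppm.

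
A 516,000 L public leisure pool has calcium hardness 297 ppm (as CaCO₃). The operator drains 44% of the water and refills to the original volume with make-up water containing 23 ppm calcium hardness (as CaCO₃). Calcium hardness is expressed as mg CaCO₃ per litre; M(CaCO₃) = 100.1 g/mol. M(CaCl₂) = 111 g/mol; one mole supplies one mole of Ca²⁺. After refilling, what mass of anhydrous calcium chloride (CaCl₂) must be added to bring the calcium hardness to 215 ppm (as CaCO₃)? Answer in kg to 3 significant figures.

After draining 44% and refilling: 297 × 0.56 + 23 × 0.44 = 176.44 ppm.
Deficit to target: 215 − 176.44 = 38.56 mg/L.
As CaCO₃: 38.56 mg/L × 516,000 L = 19,900 g; ÷ 100.1 = 198.8 mol Ca²⁺.
Mass: 198.8 × 111 = 22,060 g.

22.1 kg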